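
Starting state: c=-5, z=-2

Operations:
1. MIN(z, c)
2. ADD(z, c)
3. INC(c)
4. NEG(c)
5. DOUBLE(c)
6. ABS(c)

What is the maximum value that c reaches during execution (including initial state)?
8

Values of c at each step:
Initial: c = -5
After step 1: c = -5
After step 2: c = -5
After step 3: c = -4
After step 4: c = 4
After step 5: c = 8 ← maximum
After step 6: c = 8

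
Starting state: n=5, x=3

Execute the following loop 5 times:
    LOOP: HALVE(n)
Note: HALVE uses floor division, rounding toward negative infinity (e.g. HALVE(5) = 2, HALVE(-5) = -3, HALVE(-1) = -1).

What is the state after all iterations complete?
n=0, x=3

Iteration trace:
Start: n=5, x=3
After iteration 1: n=2, x=3
After iteration 2: n=1, x=3
After iteration 3: n=0, x=3
After iteration 4: n=0, x=3
After iteration 5: n=0, x=3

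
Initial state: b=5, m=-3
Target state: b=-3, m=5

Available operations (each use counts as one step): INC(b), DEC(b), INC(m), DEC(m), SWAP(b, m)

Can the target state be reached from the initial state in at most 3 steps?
Yes

Path (1 step): SWAP(b, m)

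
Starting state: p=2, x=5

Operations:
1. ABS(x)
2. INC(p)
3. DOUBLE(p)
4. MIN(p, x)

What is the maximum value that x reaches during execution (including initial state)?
5

Values of x at each step:
Initial: x = 5 ← maximum
After step 1: x = 5
After step 2: x = 5
After step 3: x = 5
After step 4: x = 5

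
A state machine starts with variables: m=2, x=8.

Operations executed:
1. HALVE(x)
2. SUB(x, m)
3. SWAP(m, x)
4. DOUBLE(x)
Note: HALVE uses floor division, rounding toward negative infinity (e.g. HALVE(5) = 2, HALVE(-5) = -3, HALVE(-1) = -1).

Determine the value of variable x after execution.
x = 4

Tracing execution:
Step 1: HALVE(x) → x = 4
Step 2: SUB(x, m) → x = 2
Step 3: SWAP(m, x) → x = 2
Step 4: DOUBLE(x) → x = 4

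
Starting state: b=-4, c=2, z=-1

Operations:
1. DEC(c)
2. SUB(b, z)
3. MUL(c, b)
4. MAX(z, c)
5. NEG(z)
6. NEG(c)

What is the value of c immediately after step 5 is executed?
c = -3

Tracing c through execution:
Initial: c = 2
After step 1 (DEC(c)): c = 1
After step 2 (SUB(b, z)): c = 1
After step 3 (MUL(c, b)): c = -3
After step 4 (MAX(z, c)): c = -3
After step 5 (NEG(z)): c = -3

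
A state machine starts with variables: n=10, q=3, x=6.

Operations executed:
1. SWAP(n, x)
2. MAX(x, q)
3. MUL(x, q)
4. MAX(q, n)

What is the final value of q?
q = 6

Tracing execution:
Step 1: SWAP(n, x) → q = 3
Step 2: MAX(x, q) → q = 3
Step 3: MUL(x, q) → q = 3
Step 4: MAX(q, n) → q = 6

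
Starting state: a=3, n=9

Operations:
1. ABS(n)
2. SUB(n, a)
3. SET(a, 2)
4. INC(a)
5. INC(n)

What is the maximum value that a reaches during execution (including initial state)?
3

Values of a at each step:
Initial: a = 3 ← maximum
After step 1: a = 3
After step 2: a = 3
After step 3: a = 2
After step 4: a = 3
After step 5: a = 3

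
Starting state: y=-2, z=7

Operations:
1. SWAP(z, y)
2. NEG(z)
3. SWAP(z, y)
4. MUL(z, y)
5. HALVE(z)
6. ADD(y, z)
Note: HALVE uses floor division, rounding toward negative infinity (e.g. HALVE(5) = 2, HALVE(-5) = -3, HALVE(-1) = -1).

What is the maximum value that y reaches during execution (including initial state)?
9

Values of y at each step:
Initial: y = -2
After step 1: y = 7
After step 2: y = 7
After step 3: y = 2
After step 4: y = 2
After step 5: y = 2
After step 6: y = 9 ← maximum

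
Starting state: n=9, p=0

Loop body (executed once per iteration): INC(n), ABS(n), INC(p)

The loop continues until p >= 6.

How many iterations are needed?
6

Tracing iterations:
Initial: n=9, p=0
After iteration 1: n=10, p=1
After iteration 2: n=11, p=2
After iteration 3: n=12, p=3
After iteration 4: n=13, p=4
After iteration 5: n=14, p=5
After iteration 6: n=15, p=6
p >= 6 now holds, so the loop exits after 6 iterations.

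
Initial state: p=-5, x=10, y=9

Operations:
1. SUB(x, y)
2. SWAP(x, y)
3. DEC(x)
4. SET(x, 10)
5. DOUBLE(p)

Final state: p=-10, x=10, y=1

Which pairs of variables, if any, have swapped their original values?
None

Comparing initial and final values:
y: 9 → 1
p: -5 → -10
x: 10 → 10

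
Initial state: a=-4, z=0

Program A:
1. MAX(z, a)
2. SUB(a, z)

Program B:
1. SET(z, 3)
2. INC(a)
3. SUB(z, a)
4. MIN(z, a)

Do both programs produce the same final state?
No

Program A final state: a=-4, z=0
Program B final state: a=-3, z=-3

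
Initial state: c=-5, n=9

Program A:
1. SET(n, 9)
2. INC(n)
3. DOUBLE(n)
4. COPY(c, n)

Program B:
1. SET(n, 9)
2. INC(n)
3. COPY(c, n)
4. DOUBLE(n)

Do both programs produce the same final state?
No

Program A final state: c=20, n=20
Program B final state: c=10, n=20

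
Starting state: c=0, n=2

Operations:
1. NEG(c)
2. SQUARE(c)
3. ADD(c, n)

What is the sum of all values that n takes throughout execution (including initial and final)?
8

Values of n at each step:
Initial: n = 2
After step 1: n = 2
After step 2: n = 2
After step 3: n = 2
Sum = 2 + 2 + 2 + 2 = 8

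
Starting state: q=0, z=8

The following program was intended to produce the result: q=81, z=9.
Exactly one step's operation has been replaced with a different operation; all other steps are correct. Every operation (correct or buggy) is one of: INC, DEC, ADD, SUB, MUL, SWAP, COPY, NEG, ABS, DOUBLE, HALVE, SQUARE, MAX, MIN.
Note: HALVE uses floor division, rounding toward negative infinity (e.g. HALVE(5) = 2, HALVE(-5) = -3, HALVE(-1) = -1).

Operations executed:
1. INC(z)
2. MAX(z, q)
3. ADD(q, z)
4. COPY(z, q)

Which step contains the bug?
Step 4

Trace with buggy code:
Initial: q=0, z=8
After step 1: q=0, z=9
After step 2: q=0, z=9
After step 3: q=9, z=9
After step 4: q=9, z=9
Actual final q=9, z=9 ≠ expected q=81, z=9.
Step 4 is the only position where a single-operation replacement can produce the expected result.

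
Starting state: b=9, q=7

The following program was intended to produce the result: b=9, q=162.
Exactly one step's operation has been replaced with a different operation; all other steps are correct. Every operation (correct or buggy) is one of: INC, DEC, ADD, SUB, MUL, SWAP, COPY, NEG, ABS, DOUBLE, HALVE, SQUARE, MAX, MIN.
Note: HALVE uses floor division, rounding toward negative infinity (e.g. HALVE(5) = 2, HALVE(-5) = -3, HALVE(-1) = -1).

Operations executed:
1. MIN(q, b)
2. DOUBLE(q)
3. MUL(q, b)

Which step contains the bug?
Step 1

Trace with buggy code:
Initial: b=9, q=7
After step 1: b=9, q=7
After step 2: b=9, q=14
After step 3: b=9, q=126
Actual final b=9, q=126 ≠ expected b=9, q=162.
Step 1 is the only position where a single-operation replacement can produce the expected result.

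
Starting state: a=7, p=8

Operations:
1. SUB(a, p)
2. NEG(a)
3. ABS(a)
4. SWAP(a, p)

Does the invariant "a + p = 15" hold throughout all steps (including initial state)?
No, violated after step 1

The invariant is violated after step 1.

State at each step:
Initial: a=7, p=8
After step 1: a=-1, p=8
After step 2: a=1, p=8
After step 3: a=1, p=8
After step 4: a=8, p=1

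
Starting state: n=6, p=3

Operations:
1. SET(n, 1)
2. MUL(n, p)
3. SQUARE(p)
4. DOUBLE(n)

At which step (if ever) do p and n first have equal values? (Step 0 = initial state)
Step 2

p and n first become equal after step 2.

Comparing values at each step:
Initial: p=3, n=6
After step 1: p=3, n=1
After step 2: p=3, n=3 ← equal!
After step 3: p=9, n=3
After step 4: p=9, n=6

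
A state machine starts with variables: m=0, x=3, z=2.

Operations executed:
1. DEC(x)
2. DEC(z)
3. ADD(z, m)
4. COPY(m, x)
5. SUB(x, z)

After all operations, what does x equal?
x = 1

Tracing execution:
Step 1: DEC(x) → x = 2
Step 2: DEC(z) → x = 2
Step 3: ADD(z, m) → x = 2
Step 4: COPY(m, x) → x = 2
Step 5: SUB(x, z) → x = 1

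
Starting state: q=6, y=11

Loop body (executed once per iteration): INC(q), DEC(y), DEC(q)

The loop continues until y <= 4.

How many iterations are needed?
7

Tracing iterations:
Initial: q=6, y=11
After iteration 1: q=6, y=10
After iteration 2: q=6, y=9
After iteration 3: q=6, y=8
After iteration 4: q=6, y=7
After iteration 5: q=6, y=6
After iteration 6: q=6, y=5
After iteration 7: q=6, y=4
y <= 4 now holds, so the loop exits after 7 iterations.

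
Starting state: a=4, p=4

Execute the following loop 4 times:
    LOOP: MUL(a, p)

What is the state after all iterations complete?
a=1024, p=4

Iteration trace:
Start: a=4, p=4
After iteration 1: a=16, p=4
After iteration 2: a=64, p=4
After iteration 3: a=256, p=4
After iteration 4: a=1024, p=4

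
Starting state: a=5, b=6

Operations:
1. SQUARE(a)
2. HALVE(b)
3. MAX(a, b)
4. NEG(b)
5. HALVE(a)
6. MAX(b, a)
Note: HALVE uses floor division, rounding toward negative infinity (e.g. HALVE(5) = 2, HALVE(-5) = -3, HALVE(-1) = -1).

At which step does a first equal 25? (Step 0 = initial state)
Step 1

Tracing a:
Initial: a = 5
After step 1: a = 25 ← first occurrence
After step 2: a = 25
After step 3: a = 25
After step 4: a = 25
After step 5: a = 12
After step 6: a = 12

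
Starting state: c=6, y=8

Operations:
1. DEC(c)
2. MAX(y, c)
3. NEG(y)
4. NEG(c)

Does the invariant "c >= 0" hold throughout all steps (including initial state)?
No, violated after step 4

The invariant is violated after step 4.

State at each step:
Initial: c=6, y=8
After step 1: c=5, y=8
After step 2: c=5, y=8
After step 3: c=5, y=-8
After step 4: c=-5, y=-8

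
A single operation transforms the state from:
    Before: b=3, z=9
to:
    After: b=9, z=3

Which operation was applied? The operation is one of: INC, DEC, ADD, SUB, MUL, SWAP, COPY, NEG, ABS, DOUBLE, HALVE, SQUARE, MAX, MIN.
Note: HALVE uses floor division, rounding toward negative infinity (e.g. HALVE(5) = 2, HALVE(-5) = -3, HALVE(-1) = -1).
SWAP(z, b)

Analyzing the change:
Before: b=3, z=9
After: b=9, z=3
Variable z changed from 9 to 3
Variable b changed from 3 to 9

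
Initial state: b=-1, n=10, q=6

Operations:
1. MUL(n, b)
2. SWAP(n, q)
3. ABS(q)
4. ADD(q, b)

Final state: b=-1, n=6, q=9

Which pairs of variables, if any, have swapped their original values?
None

Comparing initial and final values:
n: 10 → 6
q: 6 → 9
b: -1 → -1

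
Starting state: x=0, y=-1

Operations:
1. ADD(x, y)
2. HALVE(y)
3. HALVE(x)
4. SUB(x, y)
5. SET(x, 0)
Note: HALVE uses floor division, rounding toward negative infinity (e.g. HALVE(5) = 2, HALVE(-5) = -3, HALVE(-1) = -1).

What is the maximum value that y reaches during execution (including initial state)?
-1

Values of y at each step:
Initial: y = -1 ← maximum
After step 1: y = -1
After step 2: y = -1
After step 3: y = -1
After step 4: y = -1
After step 5: y = -1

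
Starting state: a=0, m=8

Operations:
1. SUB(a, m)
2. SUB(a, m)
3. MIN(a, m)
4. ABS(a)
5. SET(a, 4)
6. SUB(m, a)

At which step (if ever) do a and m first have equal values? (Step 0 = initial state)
Step 6

a and m first become equal after step 6.

Comparing values at each step:
Initial: a=0, m=8
After step 1: a=-8, m=8
After step 2: a=-16, m=8
After step 3: a=-16, m=8
After step 4: a=16, m=8
After step 5: a=4, m=8
After step 6: a=4, m=4 ← equal!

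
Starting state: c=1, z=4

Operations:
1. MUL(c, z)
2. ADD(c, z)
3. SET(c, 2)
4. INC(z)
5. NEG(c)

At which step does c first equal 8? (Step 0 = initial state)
Step 2

Tracing c:
Initial: c = 1
After step 1: c = 4
After step 2: c = 8 ← first occurrence
After step 3: c = 2
After step 4: c = 2
After step 5: c = -2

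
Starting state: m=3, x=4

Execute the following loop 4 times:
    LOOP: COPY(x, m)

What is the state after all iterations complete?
m=3, x=3

Iteration trace:
Start: m=3, x=4
After iteration 1: m=3, x=3
After iteration 2: m=3, x=3
After iteration 3: m=3, x=3
After iteration 4: m=3, x=3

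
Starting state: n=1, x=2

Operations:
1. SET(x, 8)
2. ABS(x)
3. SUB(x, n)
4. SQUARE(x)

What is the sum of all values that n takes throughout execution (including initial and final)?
5

Values of n at each step:
Initial: n = 1
After step 1: n = 1
After step 2: n = 1
After step 3: n = 1
After step 4: n = 1
Sum = 1 + 1 + 1 + 1 + 1 = 5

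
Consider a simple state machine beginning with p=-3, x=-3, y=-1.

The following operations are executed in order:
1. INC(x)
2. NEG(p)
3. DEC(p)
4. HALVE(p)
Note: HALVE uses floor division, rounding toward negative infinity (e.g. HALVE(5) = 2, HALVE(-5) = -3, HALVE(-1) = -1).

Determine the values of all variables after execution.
{p: 1, x: -2, y: -1}

Step-by-step execution:
Initial: p=-3, x=-3, y=-1
After step 1 (INC(x)): p=-3, x=-2, y=-1
After step 2 (NEG(p)): p=3, x=-2, y=-1
After step 3 (DEC(p)): p=2, x=-2, y=-1
After step 4 (HALVE(p)): p=1, x=-2, y=-1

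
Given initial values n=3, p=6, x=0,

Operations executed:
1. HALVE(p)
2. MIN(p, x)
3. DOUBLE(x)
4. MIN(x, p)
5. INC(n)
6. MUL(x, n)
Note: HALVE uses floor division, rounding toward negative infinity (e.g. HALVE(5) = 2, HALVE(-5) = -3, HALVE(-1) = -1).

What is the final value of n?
n = 4

Tracing execution:
Step 1: HALVE(p) → n = 3
Step 2: MIN(p, x) → n = 3
Step 3: DOUBLE(x) → n = 3
Step 4: MIN(x, p) → n = 3
Step 5: INC(n) → n = 4
Step 6: MUL(x, n) → n = 4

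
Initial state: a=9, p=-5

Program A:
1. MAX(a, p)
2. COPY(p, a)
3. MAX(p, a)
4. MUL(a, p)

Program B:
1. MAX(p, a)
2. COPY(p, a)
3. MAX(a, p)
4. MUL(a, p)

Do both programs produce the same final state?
Yes

Program A final state: a=81, p=9
Program B final state: a=81, p=9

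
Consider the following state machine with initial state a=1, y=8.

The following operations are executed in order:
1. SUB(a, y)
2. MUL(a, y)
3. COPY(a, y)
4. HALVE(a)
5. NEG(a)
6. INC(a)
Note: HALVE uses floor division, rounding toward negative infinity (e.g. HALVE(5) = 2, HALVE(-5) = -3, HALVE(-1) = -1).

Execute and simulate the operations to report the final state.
{a: -3, y: 8}

Step-by-step execution:
Initial: a=1, y=8
After step 1 (SUB(a, y)): a=-7, y=8
After step 2 (MUL(a, y)): a=-56, y=8
After step 3 (COPY(a, y)): a=8, y=8
After step 4 (HALVE(a)): a=4, y=8
After step 5 (NEG(a)): a=-4, y=8
After step 6 (INC(a)): a=-3, y=8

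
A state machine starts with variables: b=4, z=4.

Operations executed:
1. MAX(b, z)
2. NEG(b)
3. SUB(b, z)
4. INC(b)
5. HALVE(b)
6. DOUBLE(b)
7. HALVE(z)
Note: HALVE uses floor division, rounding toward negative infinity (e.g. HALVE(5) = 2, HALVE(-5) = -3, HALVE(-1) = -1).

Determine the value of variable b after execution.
b = -8

Tracing execution:
Step 1: MAX(b, z) → b = 4
Step 2: NEG(b) → b = -4
Step 3: SUB(b, z) → b = -8
Step 4: INC(b) → b = -7
Step 5: HALVE(b) → b = -4
Step 6: DOUBLE(b) → b = -8
Step 7: HALVE(z) → b = -8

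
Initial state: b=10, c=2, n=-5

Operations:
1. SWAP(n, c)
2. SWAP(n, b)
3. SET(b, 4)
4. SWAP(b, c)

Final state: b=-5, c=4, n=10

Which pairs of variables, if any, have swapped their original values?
(b, n)

Comparing initial and final values:
b: 10 → -5
c: 2 → 4
n: -5 → 10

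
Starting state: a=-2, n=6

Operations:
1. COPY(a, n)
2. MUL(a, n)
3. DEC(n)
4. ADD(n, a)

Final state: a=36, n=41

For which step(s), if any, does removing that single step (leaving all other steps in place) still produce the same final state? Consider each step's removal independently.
None - removing any single step changes the final result

Testing removal of each single step:
Without step 1: final = a=-12, n=-7 (different)
Without step 2: final = a=6, n=11 (different)
Without step 3: final = a=36, n=42 (different)
Without step 4: final = a=36, n=5 (different)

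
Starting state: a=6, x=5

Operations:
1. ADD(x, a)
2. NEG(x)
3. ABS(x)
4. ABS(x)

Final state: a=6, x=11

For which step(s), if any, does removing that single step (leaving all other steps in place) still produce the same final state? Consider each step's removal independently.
Step(s) 2, 3, 4

Testing removal of each single step:
Without step 1: final = a=6, x=5 (different)
Without step 2: final = a=6, x=11 (same)
Without step 3: final = a=6, x=11 (same)
Without step 4: final = a=6, x=11 (same)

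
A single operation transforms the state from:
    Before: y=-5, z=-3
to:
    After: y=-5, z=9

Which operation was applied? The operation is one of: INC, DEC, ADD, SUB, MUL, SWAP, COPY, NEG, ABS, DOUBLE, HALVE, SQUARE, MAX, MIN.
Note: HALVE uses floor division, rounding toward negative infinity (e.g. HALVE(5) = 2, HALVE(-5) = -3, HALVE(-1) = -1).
SQUARE(z)

Analyzing the change:
Before: y=-5, z=-3
After: y=-5, z=9
Variable z changed from -3 to 9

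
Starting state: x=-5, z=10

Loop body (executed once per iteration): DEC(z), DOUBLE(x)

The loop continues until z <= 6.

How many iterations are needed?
4

Tracing iterations:
Initial: x=-5, z=10
After iteration 1: x=-10, z=9
After iteration 2: x=-20, z=8
After iteration 3: x=-40, z=7
After iteration 4: x=-80, z=6
z <= 6 now holds, so the loop exits after 4 iterations.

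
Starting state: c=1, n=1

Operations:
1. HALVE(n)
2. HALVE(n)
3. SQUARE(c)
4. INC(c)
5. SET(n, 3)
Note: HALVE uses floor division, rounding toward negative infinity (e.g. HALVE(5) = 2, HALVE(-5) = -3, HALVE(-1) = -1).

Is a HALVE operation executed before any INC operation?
Yes

First HALVE: step 1
First INC: step 4
Since 1 < 4, HALVE comes first.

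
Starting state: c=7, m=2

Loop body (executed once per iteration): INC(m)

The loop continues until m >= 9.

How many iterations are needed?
7

Tracing iterations:
Initial: c=7, m=2
After iteration 1: c=7, m=3
After iteration 2: c=7, m=4
After iteration 3: c=7, m=5
After iteration 4: c=7, m=6
After iteration 5: c=7, m=7
After iteration 6: c=7, m=8
After iteration 7: c=7, m=9
m >= 9 now holds, so the loop exits after 7 iterations.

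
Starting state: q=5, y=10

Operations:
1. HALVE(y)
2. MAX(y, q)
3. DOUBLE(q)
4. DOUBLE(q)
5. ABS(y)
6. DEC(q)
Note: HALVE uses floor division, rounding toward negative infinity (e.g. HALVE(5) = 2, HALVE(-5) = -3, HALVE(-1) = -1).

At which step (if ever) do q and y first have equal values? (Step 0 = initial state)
Step 1

q and y first become equal after step 1.

Comparing values at each step:
Initial: q=5, y=10
After step 1: q=5, y=5 ← equal!
After step 2: q=5, y=5 ← equal!
After step 3: q=10, y=5
After step 4: q=20, y=5
After step 5: q=20, y=5
After step 6: q=19, y=5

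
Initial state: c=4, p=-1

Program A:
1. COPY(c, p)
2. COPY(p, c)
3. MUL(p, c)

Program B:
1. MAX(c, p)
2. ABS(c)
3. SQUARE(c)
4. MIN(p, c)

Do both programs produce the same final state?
No

Program A final state: c=-1, p=1
Program B final state: c=16, p=-1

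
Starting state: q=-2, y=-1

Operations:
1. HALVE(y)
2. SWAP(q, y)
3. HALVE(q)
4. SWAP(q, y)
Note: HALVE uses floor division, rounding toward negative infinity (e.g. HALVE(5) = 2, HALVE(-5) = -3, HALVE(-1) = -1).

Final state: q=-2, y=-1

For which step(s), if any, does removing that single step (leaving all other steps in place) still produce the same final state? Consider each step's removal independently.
Step(s) 1, 3

Testing removal of each single step:
Without step 1: final = q=-2, y=-1 (same)
Without step 2: final = q=-1, y=-1 (different)
Without step 3: final = q=-2, y=-1 (same)
Without step 4: final = q=-1, y=-2 (different)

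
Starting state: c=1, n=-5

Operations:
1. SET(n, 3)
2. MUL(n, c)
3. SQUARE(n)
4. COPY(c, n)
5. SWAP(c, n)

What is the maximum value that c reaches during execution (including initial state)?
9

Values of c at each step:
Initial: c = 1
After step 1: c = 1
After step 2: c = 1
After step 3: c = 1
After step 4: c = 9 ← maximum
After step 5: c = 9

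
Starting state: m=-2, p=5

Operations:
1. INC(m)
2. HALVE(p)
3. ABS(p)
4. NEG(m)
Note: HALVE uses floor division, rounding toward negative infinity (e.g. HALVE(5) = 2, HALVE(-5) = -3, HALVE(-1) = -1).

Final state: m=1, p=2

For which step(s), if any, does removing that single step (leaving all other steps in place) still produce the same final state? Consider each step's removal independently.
Step(s) 3

Testing removal of each single step:
Without step 1: final = m=2, p=2 (different)
Without step 2: final = m=1, p=5 (different)
Without step 3: final = m=1, p=2 (same)
Without step 4: final = m=-1, p=2 (different)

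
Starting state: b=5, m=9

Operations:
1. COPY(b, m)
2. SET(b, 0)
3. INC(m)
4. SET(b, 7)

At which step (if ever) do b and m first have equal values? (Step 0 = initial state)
Step 1

b and m first become equal after step 1.

Comparing values at each step:
Initial: b=5, m=9
After step 1: b=9, m=9 ← equal!
After step 2: b=0, m=9
After step 3: b=0, m=10
After step 4: b=7, m=10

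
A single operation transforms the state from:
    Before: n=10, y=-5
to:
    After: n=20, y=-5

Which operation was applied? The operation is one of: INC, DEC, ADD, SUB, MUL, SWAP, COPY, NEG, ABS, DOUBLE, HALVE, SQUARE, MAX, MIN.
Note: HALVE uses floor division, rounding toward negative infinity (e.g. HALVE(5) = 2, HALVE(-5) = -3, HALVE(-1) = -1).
DOUBLE(n)

Analyzing the change:
Before: n=10, y=-5
After: n=20, y=-5
Variable n changed from 10 to 20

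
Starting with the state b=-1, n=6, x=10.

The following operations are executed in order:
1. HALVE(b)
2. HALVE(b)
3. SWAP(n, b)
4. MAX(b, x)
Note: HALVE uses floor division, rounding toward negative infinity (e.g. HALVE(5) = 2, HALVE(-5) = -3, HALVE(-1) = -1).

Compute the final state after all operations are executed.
{b: 10, n: -1, x: 10}

Step-by-step execution:
Initial: b=-1, n=6, x=10
After step 1 (HALVE(b)): b=-1, n=6, x=10
After step 2 (HALVE(b)): b=-1, n=6, x=10
After step 3 (SWAP(n, b)): b=6, n=-1, x=10
After step 4 (MAX(b, x)): b=10, n=-1, x=10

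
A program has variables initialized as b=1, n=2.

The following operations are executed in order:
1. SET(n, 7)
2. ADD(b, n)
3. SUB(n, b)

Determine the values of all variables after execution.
{b: 8, n: -1}

Step-by-step execution:
Initial: b=1, n=2
After step 1 (SET(n, 7)): b=1, n=7
After step 2 (ADD(b, n)): b=8, n=7
After step 3 (SUB(n, b)): b=8, n=-1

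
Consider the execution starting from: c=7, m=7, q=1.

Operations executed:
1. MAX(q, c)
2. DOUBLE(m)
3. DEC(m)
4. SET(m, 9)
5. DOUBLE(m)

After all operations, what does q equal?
q = 7

Tracing execution:
Step 1: MAX(q, c) → q = 7
Step 2: DOUBLE(m) → q = 7
Step 3: DEC(m) → q = 7
Step 4: SET(m, 9) → q = 7
Step 5: DOUBLE(m) → q = 7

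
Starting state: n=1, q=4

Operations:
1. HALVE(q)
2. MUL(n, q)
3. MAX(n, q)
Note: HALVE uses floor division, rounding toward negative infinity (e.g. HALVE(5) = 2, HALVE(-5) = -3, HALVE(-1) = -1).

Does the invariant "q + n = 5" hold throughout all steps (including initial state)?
No, violated after step 1

The invariant is violated after step 1.

State at each step:
Initial: n=1, q=4
After step 1: n=1, q=2
After step 2: n=2, q=2
After step 3: n=2, q=2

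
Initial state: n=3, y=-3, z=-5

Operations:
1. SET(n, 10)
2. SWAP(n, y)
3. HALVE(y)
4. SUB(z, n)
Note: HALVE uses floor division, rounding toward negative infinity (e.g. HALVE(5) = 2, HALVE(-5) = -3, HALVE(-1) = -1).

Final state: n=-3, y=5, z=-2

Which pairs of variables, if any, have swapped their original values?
None

Comparing initial and final values:
y: -3 → 5
z: -5 → -2
n: 3 → -3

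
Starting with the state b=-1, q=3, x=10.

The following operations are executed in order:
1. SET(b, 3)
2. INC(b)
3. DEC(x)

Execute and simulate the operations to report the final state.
{b: 4, q: 3, x: 9}

Step-by-step execution:
Initial: b=-1, q=3, x=10
After step 1 (SET(b, 3)): b=3, q=3, x=10
After step 2 (INC(b)): b=4, q=3, x=10
After step 3 (DEC(x)): b=4, q=3, x=9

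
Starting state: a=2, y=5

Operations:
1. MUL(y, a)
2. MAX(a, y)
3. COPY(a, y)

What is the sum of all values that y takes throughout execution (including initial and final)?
35

Values of y at each step:
Initial: y = 5
After step 1: y = 10
After step 2: y = 10
After step 3: y = 10
Sum = 5 + 10 + 10 + 10 = 35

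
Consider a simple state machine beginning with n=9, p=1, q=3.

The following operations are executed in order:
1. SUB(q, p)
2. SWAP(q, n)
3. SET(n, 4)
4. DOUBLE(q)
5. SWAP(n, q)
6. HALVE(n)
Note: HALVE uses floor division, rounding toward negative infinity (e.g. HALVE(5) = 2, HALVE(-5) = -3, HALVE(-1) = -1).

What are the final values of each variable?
{n: 9, p: 1, q: 4}

Step-by-step execution:
Initial: n=9, p=1, q=3
After step 1 (SUB(q, p)): n=9, p=1, q=2
After step 2 (SWAP(q, n)): n=2, p=1, q=9
After step 3 (SET(n, 4)): n=4, p=1, q=9
After step 4 (DOUBLE(q)): n=4, p=1, q=18
After step 5 (SWAP(n, q)): n=18, p=1, q=4
After step 6 (HALVE(n)): n=9, p=1, q=4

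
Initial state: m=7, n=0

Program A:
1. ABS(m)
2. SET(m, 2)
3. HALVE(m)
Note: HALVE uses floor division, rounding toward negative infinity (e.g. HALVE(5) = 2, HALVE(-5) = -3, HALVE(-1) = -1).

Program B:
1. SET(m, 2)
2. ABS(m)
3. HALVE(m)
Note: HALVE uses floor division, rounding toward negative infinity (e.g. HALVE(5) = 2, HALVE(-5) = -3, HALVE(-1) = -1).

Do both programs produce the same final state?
Yes

Program A final state: m=1, n=0
Program B final state: m=1, n=0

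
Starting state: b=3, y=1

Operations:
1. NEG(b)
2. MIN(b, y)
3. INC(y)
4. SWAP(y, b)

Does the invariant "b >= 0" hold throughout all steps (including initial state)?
No, violated after step 1

The invariant is violated after step 1.

State at each step:
Initial: b=3, y=1
After step 1: b=-3, y=1
After step 2: b=-3, y=1
After step 3: b=-3, y=2
After step 4: b=2, y=-3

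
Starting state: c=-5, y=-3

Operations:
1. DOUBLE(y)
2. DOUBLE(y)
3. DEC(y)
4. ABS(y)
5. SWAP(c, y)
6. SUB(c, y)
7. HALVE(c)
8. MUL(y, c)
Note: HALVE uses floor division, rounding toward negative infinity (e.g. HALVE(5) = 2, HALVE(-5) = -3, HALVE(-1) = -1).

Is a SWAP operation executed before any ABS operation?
No

First SWAP: step 5
First ABS: step 4
Since 5 > 4, ABS comes first.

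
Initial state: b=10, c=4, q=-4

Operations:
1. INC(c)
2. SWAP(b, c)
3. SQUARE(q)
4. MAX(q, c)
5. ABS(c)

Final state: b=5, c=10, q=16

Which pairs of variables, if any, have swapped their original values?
None

Comparing initial and final values:
q: -4 → 16
c: 4 → 10
b: 10 → 5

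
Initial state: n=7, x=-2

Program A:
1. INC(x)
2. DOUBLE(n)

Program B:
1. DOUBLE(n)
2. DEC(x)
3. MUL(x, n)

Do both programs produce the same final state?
No

Program A final state: n=14, x=-1
Program B final state: n=14, x=-42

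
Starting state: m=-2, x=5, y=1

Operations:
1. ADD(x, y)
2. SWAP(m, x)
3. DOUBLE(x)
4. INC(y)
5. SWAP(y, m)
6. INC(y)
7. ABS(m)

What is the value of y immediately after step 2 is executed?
y = 1

Tracing y through execution:
Initial: y = 1
After step 1 (ADD(x, y)): y = 1
After step 2 (SWAP(m, x)): y = 1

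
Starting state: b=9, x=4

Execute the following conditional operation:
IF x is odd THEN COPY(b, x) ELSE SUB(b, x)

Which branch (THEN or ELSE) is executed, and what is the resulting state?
Branch: ELSE, Final state: b=5, x=4

Evaluating condition: x is odd
Condition is False, so ELSE branch executes
After SUB(b, x): b=5, x=4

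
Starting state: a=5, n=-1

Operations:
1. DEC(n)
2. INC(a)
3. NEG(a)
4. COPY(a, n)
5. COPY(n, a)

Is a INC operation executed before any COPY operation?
Yes

First INC: step 2
First COPY: step 4
Since 2 < 4, INC comes first.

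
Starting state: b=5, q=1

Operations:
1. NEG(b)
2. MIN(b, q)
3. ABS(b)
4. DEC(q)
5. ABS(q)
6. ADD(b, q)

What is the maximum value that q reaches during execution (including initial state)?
1

Values of q at each step:
Initial: q = 1 ← maximum
After step 1: q = 1
After step 2: q = 1
After step 3: q = 1
After step 4: q = 0
After step 5: q = 0
After step 6: q = 0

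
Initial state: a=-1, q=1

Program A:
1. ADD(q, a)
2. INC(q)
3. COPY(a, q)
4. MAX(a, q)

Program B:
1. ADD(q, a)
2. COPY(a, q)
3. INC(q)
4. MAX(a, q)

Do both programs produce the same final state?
Yes

Program A final state: a=1, q=1
Program B final state: a=1, q=1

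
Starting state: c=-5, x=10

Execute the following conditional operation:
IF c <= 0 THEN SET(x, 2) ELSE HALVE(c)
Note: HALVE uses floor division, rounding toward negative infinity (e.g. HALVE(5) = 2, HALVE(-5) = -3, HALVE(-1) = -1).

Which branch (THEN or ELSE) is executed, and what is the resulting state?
Branch: THEN, Final state: c=-5, x=2

Evaluating condition: c <= 0
c = -5
Condition is True, so THEN branch executes
After SET(x, 2): c=-5, x=2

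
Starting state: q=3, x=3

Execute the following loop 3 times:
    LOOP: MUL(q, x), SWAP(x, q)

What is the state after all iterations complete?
q=27, x=243

Iteration trace:
Start: q=3, x=3
After iteration 1: q=3, x=9
After iteration 2: q=9, x=27
After iteration 3: q=27, x=243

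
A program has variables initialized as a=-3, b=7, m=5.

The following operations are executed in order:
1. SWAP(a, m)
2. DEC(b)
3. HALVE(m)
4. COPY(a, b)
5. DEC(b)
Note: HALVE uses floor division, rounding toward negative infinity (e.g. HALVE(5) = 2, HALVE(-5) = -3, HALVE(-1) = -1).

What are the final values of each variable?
{a: 6, b: 5, m: -2}

Step-by-step execution:
Initial: a=-3, b=7, m=5
After step 1 (SWAP(a, m)): a=5, b=7, m=-3
After step 2 (DEC(b)): a=5, b=6, m=-3
After step 3 (HALVE(m)): a=5, b=6, m=-2
After step 4 (COPY(a, b)): a=6, b=6, m=-2
After step 5 (DEC(b)): a=6, b=5, m=-2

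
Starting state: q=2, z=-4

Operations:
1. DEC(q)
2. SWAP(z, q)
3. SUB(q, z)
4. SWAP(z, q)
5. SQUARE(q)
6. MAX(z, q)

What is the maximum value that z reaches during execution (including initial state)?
1

Values of z at each step:
Initial: z = -4
After step 1: z = -4
After step 2: z = 1 ← maximum
After step 3: z = 1
After step 4: z = -5
After step 5: z = -5
After step 6: z = 1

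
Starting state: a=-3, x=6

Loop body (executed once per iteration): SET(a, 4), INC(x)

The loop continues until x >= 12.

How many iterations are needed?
6

Tracing iterations:
Initial: a=-3, x=6
After iteration 1: a=4, x=7
After iteration 2: a=4, x=8
After iteration 3: a=4, x=9
After iteration 4: a=4, x=10
After iteration 5: a=4, x=11
After iteration 6: a=4, x=12
x >= 12 now holds, so the loop exits after 6 iterations.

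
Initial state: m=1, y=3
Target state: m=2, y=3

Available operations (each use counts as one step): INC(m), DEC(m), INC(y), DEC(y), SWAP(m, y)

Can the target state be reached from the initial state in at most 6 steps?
Yes

Path (1 step): INC(m)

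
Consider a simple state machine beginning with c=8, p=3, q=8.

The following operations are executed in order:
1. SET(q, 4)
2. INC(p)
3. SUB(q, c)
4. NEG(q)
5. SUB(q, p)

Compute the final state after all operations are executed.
{c: 8, p: 4, q: 0}

Step-by-step execution:
Initial: c=8, p=3, q=8
After step 1 (SET(q, 4)): c=8, p=3, q=4
After step 2 (INC(p)): c=8, p=4, q=4
After step 3 (SUB(q, c)): c=8, p=4, q=-4
After step 4 (NEG(q)): c=8, p=4, q=4
After step 5 (SUB(q, p)): c=8, p=4, q=0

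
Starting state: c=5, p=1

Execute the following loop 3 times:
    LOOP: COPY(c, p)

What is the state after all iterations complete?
c=1, p=1

Iteration trace:
Start: c=5, p=1
After iteration 1: c=1, p=1
After iteration 2: c=1, p=1
After iteration 3: c=1, p=1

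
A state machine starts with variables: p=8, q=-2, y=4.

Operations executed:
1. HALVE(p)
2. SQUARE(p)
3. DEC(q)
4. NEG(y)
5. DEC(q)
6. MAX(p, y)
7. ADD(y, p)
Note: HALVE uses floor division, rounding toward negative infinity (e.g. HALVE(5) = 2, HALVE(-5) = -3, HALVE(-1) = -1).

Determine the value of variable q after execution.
q = -4

Tracing execution:
Step 1: HALVE(p) → q = -2
Step 2: SQUARE(p) → q = -2
Step 3: DEC(q) → q = -3
Step 4: NEG(y) → q = -3
Step 5: DEC(q) → q = -4
Step 6: MAX(p, y) → q = -4
Step 7: ADD(y, p) → q = -4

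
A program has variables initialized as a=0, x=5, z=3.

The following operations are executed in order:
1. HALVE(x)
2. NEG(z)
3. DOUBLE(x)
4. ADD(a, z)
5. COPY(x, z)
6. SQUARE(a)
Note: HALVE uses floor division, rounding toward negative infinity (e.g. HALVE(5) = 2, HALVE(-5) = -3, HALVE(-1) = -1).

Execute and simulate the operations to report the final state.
{a: 9, x: -3, z: -3}

Step-by-step execution:
Initial: a=0, x=5, z=3
After step 1 (HALVE(x)): a=0, x=2, z=3
After step 2 (NEG(z)): a=0, x=2, z=-3
After step 3 (DOUBLE(x)): a=0, x=4, z=-3
After step 4 (ADD(a, z)): a=-3, x=4, z=-3
After step 5 (COPY(x, z)): a=-3, x=-3, z=-3
After step 6 (SQUARE(a)): a=9, x=-3, z=-3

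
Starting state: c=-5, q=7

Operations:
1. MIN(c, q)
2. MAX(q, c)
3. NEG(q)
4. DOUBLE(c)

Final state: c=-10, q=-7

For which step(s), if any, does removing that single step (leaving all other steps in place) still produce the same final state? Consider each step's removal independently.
Step(s) 1, 2

Testing removal of each single step:
Without step 1: final = c=-10, q=-7 (same)
Without step 2: final = c=-10, q=-7 (same)
Without step 3: final = c=-10, q=7 (different)
Without step 4: final = c=-5, q=-7 (different)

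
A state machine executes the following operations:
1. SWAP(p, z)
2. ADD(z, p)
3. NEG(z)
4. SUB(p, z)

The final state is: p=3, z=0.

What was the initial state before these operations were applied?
p=-3, z=3

Working backwards:
Final state: p=3, z=0
Before step 4 (SUB(p, z)): p=3, z=0
Before step 3 (NEG(z)): p=3, z=0
Before step 2 (ADD(z, p)): p=3, z=-3
Before step 1 (SWAP(p, z)): p=-3, z=3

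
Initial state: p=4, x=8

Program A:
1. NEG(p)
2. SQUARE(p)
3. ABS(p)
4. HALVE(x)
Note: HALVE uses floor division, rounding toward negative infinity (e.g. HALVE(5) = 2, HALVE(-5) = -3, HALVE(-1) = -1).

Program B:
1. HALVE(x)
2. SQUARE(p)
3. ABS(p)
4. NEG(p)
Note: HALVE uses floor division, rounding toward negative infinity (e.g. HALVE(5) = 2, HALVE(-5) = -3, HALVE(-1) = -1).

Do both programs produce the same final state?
No

Program A final state: p=16, x=4
Program B final state: p=-16, x=4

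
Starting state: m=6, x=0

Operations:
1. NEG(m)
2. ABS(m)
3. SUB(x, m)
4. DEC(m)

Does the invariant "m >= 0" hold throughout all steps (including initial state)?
No, violated after step 1

The invariant is violated after step 1.

State at each step:
Initial: m=6, x=0
After step 1: m=-6, x=0
After step 2: m=6, x=0
After step 3: m=6, x=-6
After step 4: m=5, x=-6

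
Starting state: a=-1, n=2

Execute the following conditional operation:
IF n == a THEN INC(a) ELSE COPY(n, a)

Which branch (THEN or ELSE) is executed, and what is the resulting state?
Branch: ELSE, Final state: a=-1, n=-1

Evaluating condition: n == a
n = 2, a = -1
Condition is False, so ELSE branch executes
After COPY(n, a): a=-1, n=-1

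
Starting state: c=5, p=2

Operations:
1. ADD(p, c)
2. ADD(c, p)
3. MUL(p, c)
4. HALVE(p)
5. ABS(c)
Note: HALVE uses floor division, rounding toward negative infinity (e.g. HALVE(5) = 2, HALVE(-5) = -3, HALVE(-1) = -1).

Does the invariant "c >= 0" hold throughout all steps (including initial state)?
Yes

The invariant holds at every step.

State at each step:
Initial: c=5, p=2
After step 1: c=5, p=7
After step 2: c=12, p=7
After step 3: c=12, p=84
After step 4: c=12, p=42
After step 5: c=12, p=42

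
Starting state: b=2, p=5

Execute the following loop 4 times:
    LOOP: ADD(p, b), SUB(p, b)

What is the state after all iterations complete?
b=2, p=5

Iteration trace:
Start: b=2, p=5
After iteration 1: b=2, p=5
After iteration 2: b=2, p=5
After iteration 3: b=2, p=5
After iteration 4: b=2, p=5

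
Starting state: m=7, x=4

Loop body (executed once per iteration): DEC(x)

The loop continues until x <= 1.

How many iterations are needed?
3

Tracing iterations:
Initial: m=7, x=4
After iteration 1: m=7, x=3
After iteration 2: m=7, x=2
After iteration 3: m=7, x=1
x <= 1 now holds, so the loop exits after 3 iterations.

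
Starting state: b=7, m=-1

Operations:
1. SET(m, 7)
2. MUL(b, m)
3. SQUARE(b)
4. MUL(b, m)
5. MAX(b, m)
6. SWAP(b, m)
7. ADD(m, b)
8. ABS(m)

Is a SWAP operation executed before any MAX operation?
No

First SWAP: step 6
First MAX: step 5
Since 6 > 5, MAX comes first.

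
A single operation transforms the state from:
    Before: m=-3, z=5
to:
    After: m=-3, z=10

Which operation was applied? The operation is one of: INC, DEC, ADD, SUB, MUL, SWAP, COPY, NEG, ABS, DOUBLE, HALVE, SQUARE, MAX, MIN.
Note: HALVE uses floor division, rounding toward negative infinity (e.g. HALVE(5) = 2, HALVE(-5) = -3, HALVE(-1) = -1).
DOUBLE(z)

Analyzing the change:
Before: m=-3, z=5
After: m=-3, z=10
Variable z changed from 5 to 10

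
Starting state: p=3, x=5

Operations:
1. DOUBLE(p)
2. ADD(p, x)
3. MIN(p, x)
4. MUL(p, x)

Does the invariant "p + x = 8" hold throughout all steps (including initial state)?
No, violated after step 1

The invariant is violated after step 1.

State at each step:
Initial: p=3, x=5
After step 1: p=6, x=5
After step 2: p=11, x=5
After step 3: p=5, x=5
After step 4: p=25, x=5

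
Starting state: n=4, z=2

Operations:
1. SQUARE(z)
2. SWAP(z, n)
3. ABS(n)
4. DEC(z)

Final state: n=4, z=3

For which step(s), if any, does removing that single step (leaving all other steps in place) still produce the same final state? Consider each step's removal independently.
Step(s) 2, 3

Testing removal of each single step:
Without step 1: final = n=2, z=3 (different)
Without step 2: final = n=4, z=3 (same)
Without step 3: final = n=4, z=3 (same)
Without step 4: final = n=4, z=4 (different)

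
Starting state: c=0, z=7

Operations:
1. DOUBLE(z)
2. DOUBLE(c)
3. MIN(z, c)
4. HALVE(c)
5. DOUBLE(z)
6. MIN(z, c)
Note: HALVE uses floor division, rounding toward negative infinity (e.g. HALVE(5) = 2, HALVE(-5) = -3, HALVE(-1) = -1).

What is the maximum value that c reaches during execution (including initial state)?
0

Values of c at each step:
Initial: c = 0 ← maximum
After step 1: c = 0
After step 2: c = 0
After step 3: c = 0
After step 4: c = 0
After step 5: c = 0
After step 6: c = 0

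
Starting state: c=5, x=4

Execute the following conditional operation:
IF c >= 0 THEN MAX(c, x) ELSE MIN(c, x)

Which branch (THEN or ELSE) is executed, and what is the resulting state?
Branch: THEN, Final state: c=5, x=4

Evaluating condition: c >= 0
c = 5
Condition is True, so THEN branch executes
After MAX(c, x): c=5, x=4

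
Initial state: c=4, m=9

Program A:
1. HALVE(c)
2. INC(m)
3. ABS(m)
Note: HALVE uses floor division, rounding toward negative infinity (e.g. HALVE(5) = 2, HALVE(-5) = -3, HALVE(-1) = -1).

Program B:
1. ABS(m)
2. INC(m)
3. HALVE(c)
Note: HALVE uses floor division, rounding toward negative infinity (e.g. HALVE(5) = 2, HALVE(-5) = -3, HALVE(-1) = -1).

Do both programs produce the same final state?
Yes

Program A final state: c=2, m=10
Program B final state: c=2, m=10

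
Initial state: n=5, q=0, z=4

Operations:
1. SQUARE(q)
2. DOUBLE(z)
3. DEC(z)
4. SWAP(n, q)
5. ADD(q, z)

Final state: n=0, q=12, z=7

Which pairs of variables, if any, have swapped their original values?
None

Comparing initial and final values:
n: 5 → 0
z: 4 → 7
q: 0 → 12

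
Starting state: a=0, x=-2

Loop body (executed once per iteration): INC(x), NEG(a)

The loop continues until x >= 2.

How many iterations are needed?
4

Tracing iterations:
Initial: a=0, x=-2
After iteration 1: a=0, x=-1
After iteration 2: a=0, x=0
After iteration 3: a=0, x=1
After iteration 4: a=0, x=2
x >= 2 now holds, so the loop exits after 4 iterations.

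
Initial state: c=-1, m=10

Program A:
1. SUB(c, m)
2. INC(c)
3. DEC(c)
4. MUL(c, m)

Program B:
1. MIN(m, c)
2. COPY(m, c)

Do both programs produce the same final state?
No

Program A final state: c=-110, m=10
Program B final state: c=-1, m=-1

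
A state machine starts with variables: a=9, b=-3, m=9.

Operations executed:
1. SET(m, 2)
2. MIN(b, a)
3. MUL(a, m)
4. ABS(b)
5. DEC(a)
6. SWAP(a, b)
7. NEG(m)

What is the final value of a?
a = 3

Tracing execution:
Step 1: SET(m, 2) → a = 9
Step 2: MIN(b, a) → a = 9
Step 3: MUL(a, m) → a = 18
Step 4: ABS(b) → a = 18
Step 5: DEC(a) → a = 17
Step 6: SWAP(a, b) → a = 3
Step 7: NEG(m) → a = 3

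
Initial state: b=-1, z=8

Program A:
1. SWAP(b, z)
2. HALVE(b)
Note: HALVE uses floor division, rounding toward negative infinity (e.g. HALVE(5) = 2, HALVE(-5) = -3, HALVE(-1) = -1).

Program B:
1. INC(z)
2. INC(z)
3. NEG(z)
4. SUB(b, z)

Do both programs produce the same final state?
No

Program A final state: b=4, z=-1
Program B final state: b=9, z=-10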